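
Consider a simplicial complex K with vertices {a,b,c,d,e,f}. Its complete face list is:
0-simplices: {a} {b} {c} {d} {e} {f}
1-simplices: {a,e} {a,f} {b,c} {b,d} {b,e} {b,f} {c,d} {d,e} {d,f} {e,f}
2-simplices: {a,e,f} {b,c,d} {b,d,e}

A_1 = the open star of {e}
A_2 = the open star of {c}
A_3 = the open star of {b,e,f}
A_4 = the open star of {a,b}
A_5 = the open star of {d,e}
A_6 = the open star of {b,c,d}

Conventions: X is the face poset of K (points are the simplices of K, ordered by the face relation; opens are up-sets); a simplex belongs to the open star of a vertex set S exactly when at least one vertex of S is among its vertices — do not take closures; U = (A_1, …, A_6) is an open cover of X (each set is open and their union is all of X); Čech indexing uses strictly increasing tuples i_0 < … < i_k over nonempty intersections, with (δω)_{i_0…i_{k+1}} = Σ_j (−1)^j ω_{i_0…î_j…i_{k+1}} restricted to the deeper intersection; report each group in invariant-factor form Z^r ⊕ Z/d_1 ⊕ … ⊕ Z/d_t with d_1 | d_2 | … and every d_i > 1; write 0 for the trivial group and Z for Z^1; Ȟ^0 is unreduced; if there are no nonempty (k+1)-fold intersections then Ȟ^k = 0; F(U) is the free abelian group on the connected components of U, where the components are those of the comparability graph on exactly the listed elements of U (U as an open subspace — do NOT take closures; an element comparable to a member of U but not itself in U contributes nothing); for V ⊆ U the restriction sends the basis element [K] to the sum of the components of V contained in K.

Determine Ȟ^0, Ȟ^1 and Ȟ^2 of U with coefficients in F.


intersection data:
  A1={{e},{a,e},{b,e},{d,e},{e,f},{a,e,f},{b,d,e}} A2={{c},{b,c},{c,d},{b,c,d}} A3={{b},{e},{f},{a,e},{a,f},{b,c},{b,d},{b,e},{b,f},{d,e},{d,f},{e,f},{a,e,f},{b,c,d},{b,d,e}} A4={{a},{b},{a,e},{a,f},{b,c},{b,d},{b,e},{b,f},{a,e,f},{b,c,d},{b,d,e}} A5={{d},{e},{a,e},{b,d},{b,e},{c,d},{d,e},{d,f},{e,f},{a,e,f},{b,c,d},{b,d,e}} A6={{b},{c},{d},{b,c},{b,d},{b,e},{b,f},{c,d},{d,e},{d,f},{b,c,d},{b,d,e}}
  A13={{e},{a,e},{b,e},{d,e},{e,f},{a,e,f},{b,d,e}} A14={{a,e},{b,e},{a,e,f},{b,d,e}} A15={{e},{a,e},{b,e},{d,e},{e,f},{a,e,f},{b,d,e}} A16={{b,e},{d,e},{b,d,e}} A23={{b,c},{b,c,d}} A24={{b,c},{b,c,d}} A25={{c,d},{b,c,d}} A26={{c},{b,c},{c,d},{b,c,d}} A34={{b},{a,e},{a,f},{b,c},{b,d},{b,e},{b,f},{a,e,f},{b,c,d},{b,d,e}} A35={{e},{a,e},{b,d},{b,e},{d,e},{d,f},{e,f},{a,e,f},{b,c,d},{b,d,e}} A36={{b},{b,c},{b,d},{b,e},{b,f},{d,e},{d,f},{b,c,d},{b,d,e}} A45={{a,e},{b,d},{b,e},{a,e,f},{b,c,d},{b,d,e}} A46={{b},{b,c},{b,d},{b,e},{b,f},{b,c,d},{b,d,e}} A56={{d},{b,d},{b,e},{c,d},{d,e},{d,f},{b,c,d},{b,d,e}}
  A134={{a,e},{b,e},{a,e,f},{b,d,e}} A135={{e},{a,e},{b,e},{d,e},{e,f},{a,e,f},{b,d,e}} A136={{b,e},{d,e},{b,d,e}} A145={{a,e},{b,e},{a,e,f},{b,d,e}} A146={{b,e},{b,d,e}} A156={{b,e},{d,e},{b,d,e}} A234={{b,c},{b,c,d}} A235={{b,c,d}} A236={{b,c},{b,c,d}} A245={{b,c,d}} A246={{b,c},{b,c,d}} A256={{c,d},{b,c,d}} A345={{a,e},{b,d},{b,e},{a,e,f},{b,c,d},{b,d,e}} A346={{b},{b,c},{b,d},{b,e},{b,f},{b,c,d},{b,d,e}} A356={{b,d},{b,e},{d,e},{d,f},{b,c,d},{b,d,e}} A456={{b,d},{b,e},{b,c,d},{b,d,e}}
  A1345={{a,e},{b,e},{a,e,f},{b,d,e}} A1346={{b,e},{b,d,e}} A1356={{b,e},{d,e},{b,d,e}} A1456={{b,e},{b,d,e}} A2345={{b,c,d}} A2346={{b,c},{b,c,d}} A2356={{b,c,d}} A2456={{b,c,d}} A3456={{b,d},{b,e},{b,c,d},{b,d,e}}
  A13456={{b,e},{b,d,e}} A23456={{b,c,d}}
components per intersection:
  A1: {{e},{a,e},{b,e},{d,e},{e,f},{a,e,f},{b,d,e}}
  A2: {{c},{b,c},{c,d},{b,c,d}}
  A3: {{b},{e},{f},{a,e},{a,f},{b,c},{b,d},{b,e},{b,f},{d,e},{d,f},{e,f},{a,e,f},{b,c,d},{b,d,e}}
  A4: {{a},{a,e},{a,f},{a,e,f}} {{b},{b,c},{b,d},{b,e},{b,f},{b,c,d},{b,d,e}}
  A5: {{d},{e},{a,e},{b,d},{b,e},{c,d},{d,e},{d,f},{e,f},{a,e,f},{b,c,d},{b,d,e}}
  A6: {{b},{c},{d},{b,c},{b,d},{b,e},{b,f},{c,d},{d,e},{d,f},{b,c,d},{b,d,e}}
  A13: {{e},{a,e},{b,e},{d,e},{e,f},{a,e,f},{b,d,e}}
  A14: {{a,e},{a,e,f}} {{b,e},{b,d,e}}
  A15: {{e},{a,e},{b,e},{d,e},{e,f},{a,e,f},{b,d,e}}
  A16: {{b,e},{d,e},{b,d,e}}
  A23: {{b,c},{b,c,d}}
  A24: {{b,c},{b,c,d}}
  A25: {{c,d},{b,c,d}}
  A26: {{c},{b,c},{c,d},{b,c,d}}
  A34: {{b},{b,c},{b,d},{b,e},{b,f},{b,c,d},{b,d,e}} {{a,e},{a,f},{a,e,f}}
  A35: {{e},{a,e},{b,d},{b,e},{d,e},{e,f},{a,e,f},{b,c,d},{b,d,e}} {{d,f}}
  A36: {{b},{b,c},{b,d},{b,e},{b,f},{d,e},{b,c,d},{b,d,e}} {{d,f}}
  A45: {{a,e},{a,e,f}} {{b,d},{b,e},{b,c,d},{b,d,e}}
  A46: {{b},{b,c},{b,d},{b,e},{b,f},{b,c,d},{b,d,e}}
  A56: {{d},{b,d},{b,e},{c,d},{d,e},{d,f},{b,c,d},{b,d,e}}
  A134: {{a,e},{a,e,f}} {{b,e},{b,d,e}}
  A135: {{e},{a,e},{b,e},{d,e},{e,f},{a,e,f},{b,d,e}}
  A136: {{b,e},{d,e},{b,d,e}}
  A145: {{a,e},{a,e,f}} {{b,e},{b,d,e}}
  A146: {{b,e},{b,d,e}}
  A156: {{b,e},{d,e},{b,d,e}}
  A234: {{b,c},{b,c,d}}
  A235: {{b,c,d}}
  A236: {{b,c},{b,c,d}}
  A245: {{b,c,d}}
  A246: {{b,c},{b,c,d}}
  A256: {{c,d},{b,c,d}}
  A345: {{a,e},{a,e,f}} {{b,d},{b,e},{b,c,d},{b,d,e}}
  A346: {{b},{b,c},{b,d},{b,e},{b,f},{b,c,d},{b,d,e}}
  A356: {{b,d},{b,e},{d,e},{b,c,d},{b,d,e}} {{d,f}}
  A456: {{b,d},{b,e},{b,c,d},{b,d,e}}
  A1345: {{a,e},{a,e,f}} {{b,e},{b,d,e}}
  A1346: {{b,e},{b,d,e}}
  A1356: {{b,e},{d,e},{b,d,e}}
  A1456: {{b,e},{b,d,e}}
  A2345: {{b,c,d}}
  A2346: {{b,c},{b,c,d}}
  A2356: {{b,c,d}}
  A2456: {{b,c,d}}
  A3456: {{b,d},{b,e},{b,c,d},{b,d,e}}
  A13456: {{b,e},{b,d,e}}
  A23456: {{b,c,d}}
C dims 7,19,20,10; δ0: rk 6, SNF 1^6; δ1: rk 12, SNF 1^12; δ2: rk 8, SNF 1^8
Ȟ^0 = (7 − 6) − 0 = 1, so Ȟ^0 ≅ Z
Ȟ^1 = (19 − 12) − 6 = 1, so Ȟ^1 ≅ Z
Ȟ^2 = (20 − 8) − 12 = 0, so Ȟ^2 ≅ 0

Ȟ^0 = Z, Ȟ^1 = Z and Ȟ^2 = 0


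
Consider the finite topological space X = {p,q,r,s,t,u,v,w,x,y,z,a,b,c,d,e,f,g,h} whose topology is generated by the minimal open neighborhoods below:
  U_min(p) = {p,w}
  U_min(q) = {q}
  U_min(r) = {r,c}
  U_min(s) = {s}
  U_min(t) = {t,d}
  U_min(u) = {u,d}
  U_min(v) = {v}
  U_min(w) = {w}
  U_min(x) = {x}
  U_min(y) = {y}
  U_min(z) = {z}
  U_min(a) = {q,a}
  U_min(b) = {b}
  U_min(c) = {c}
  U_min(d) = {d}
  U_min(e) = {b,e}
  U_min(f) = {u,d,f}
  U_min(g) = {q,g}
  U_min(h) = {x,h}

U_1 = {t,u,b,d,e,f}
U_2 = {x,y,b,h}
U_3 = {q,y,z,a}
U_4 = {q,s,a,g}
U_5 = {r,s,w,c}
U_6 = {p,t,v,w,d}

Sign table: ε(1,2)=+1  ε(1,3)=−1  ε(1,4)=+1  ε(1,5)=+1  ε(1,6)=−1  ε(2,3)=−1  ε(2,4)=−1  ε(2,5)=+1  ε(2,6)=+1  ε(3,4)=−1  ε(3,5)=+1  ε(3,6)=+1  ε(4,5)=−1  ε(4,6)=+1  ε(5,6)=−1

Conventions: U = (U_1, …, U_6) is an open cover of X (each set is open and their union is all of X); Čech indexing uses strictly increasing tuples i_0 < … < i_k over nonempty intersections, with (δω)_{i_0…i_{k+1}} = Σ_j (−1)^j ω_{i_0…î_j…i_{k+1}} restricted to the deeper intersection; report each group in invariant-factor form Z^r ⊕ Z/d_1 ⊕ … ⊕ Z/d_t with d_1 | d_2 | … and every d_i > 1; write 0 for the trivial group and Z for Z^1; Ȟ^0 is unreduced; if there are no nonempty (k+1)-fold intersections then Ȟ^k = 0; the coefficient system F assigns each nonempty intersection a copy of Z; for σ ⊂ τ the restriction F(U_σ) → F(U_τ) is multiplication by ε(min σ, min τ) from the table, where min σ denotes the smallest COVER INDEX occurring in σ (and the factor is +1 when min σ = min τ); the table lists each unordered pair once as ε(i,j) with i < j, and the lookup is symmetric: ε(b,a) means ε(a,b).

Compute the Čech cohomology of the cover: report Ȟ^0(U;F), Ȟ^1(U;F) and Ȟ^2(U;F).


Ȟ^0 = 0, Ȟ^1 = Z/2 and Ȟ^2 = 0

nonempty overlaps:
  U12={b} U16={t,d} U23={y} U34={q,a} U45={s} U56={w}
C dims 6,6; δ0: rk 6, SNF 1^5·2
degree 0: 6−6−0 = 0 → Ȟ^0 ≅ 0
degree 1: 6−0−6 = 0 plus torsion [2] → Ȟ^1 ≅ Z/2
degree 2: 0−0−0 = 0 → Ȟ^2 ≅ 0


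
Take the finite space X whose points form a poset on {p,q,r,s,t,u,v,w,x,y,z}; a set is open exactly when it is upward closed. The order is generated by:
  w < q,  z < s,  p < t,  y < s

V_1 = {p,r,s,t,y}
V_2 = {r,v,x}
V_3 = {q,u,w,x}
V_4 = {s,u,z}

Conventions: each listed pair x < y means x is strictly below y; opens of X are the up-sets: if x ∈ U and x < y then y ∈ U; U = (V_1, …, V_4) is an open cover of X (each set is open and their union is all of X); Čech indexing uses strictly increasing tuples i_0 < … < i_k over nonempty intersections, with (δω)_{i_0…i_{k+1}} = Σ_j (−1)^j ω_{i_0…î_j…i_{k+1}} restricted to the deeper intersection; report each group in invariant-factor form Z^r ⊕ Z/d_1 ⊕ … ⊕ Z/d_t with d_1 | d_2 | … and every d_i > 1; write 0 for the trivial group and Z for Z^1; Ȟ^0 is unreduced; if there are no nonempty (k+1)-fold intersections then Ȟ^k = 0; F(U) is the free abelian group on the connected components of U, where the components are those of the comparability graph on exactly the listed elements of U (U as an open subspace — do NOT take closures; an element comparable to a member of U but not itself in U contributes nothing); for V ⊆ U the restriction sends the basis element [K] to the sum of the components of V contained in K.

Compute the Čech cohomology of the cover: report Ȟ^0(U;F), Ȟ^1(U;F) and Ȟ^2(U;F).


nerve simplices:
  V12={r} V14={s} V23={x} V34={u}
components per intersection:
  V1: {p,t} {r} {s,y}
  V2: {r} {v} {x}
  V3: {q,w} {u} {x}
  V4: {s,z} {u}
  V12: {r}
  V14: {s}
  V23: {x}
  V34: {u}
C dims 11,4; δ0: rk 4, SNF 1^4
degree 0: 11−4−0 = 7 → Ȟ^0 ≅ Z^7
degree 1: 4−0−4 = 0 → Ȟ^1 ≅ 0
degree 2: 0−0−0 = 0 → Ȟ^2 ≅ 0

Ȟ^0(U;F) ≅ Z^7, Ȟ^1(U;F) ≅ 0, Ȟ^2(U;F) ≅ 0


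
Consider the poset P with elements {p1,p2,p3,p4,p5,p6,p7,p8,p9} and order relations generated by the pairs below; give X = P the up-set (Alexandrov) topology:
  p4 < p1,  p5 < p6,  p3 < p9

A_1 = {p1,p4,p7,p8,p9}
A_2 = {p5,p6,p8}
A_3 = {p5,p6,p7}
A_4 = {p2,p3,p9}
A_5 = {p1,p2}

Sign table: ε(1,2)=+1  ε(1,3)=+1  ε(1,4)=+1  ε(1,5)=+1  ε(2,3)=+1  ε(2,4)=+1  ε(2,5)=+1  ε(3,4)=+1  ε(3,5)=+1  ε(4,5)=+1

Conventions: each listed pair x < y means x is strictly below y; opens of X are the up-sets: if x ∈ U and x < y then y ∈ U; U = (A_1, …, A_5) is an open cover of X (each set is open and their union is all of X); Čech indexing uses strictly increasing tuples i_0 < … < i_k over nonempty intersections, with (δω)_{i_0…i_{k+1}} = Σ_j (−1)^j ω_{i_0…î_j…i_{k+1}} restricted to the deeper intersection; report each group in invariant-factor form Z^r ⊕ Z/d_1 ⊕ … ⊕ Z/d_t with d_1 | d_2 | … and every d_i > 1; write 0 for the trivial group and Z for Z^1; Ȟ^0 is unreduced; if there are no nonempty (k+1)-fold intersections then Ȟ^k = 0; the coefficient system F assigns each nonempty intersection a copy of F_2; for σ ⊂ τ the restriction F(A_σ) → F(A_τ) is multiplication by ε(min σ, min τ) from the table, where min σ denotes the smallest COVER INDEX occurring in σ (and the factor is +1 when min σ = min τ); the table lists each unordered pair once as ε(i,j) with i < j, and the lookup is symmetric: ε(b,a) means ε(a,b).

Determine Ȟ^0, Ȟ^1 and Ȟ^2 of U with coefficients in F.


Ȟ^0 = Z/2, Ȟ^1 = Z/2 ⊕ Z/2, Ȟ^2 = 0

nonempty overlaps:
  A12={p8} A13={p7} A14={p9} A15={p1} A23={p5,p6} A45={p2}
C dims 5,6; δ0: rk_F2 4
degree 0: 5−4−0 = 1 → Ȟ^0 ≅ Z/2
degree 1: 6−0−4 = 2 → Ȟ^1 ≅ Z/2 ⊕ Z/2
degree 2: 0−0−0 = 0 → Ȟ^2 ≅ 0


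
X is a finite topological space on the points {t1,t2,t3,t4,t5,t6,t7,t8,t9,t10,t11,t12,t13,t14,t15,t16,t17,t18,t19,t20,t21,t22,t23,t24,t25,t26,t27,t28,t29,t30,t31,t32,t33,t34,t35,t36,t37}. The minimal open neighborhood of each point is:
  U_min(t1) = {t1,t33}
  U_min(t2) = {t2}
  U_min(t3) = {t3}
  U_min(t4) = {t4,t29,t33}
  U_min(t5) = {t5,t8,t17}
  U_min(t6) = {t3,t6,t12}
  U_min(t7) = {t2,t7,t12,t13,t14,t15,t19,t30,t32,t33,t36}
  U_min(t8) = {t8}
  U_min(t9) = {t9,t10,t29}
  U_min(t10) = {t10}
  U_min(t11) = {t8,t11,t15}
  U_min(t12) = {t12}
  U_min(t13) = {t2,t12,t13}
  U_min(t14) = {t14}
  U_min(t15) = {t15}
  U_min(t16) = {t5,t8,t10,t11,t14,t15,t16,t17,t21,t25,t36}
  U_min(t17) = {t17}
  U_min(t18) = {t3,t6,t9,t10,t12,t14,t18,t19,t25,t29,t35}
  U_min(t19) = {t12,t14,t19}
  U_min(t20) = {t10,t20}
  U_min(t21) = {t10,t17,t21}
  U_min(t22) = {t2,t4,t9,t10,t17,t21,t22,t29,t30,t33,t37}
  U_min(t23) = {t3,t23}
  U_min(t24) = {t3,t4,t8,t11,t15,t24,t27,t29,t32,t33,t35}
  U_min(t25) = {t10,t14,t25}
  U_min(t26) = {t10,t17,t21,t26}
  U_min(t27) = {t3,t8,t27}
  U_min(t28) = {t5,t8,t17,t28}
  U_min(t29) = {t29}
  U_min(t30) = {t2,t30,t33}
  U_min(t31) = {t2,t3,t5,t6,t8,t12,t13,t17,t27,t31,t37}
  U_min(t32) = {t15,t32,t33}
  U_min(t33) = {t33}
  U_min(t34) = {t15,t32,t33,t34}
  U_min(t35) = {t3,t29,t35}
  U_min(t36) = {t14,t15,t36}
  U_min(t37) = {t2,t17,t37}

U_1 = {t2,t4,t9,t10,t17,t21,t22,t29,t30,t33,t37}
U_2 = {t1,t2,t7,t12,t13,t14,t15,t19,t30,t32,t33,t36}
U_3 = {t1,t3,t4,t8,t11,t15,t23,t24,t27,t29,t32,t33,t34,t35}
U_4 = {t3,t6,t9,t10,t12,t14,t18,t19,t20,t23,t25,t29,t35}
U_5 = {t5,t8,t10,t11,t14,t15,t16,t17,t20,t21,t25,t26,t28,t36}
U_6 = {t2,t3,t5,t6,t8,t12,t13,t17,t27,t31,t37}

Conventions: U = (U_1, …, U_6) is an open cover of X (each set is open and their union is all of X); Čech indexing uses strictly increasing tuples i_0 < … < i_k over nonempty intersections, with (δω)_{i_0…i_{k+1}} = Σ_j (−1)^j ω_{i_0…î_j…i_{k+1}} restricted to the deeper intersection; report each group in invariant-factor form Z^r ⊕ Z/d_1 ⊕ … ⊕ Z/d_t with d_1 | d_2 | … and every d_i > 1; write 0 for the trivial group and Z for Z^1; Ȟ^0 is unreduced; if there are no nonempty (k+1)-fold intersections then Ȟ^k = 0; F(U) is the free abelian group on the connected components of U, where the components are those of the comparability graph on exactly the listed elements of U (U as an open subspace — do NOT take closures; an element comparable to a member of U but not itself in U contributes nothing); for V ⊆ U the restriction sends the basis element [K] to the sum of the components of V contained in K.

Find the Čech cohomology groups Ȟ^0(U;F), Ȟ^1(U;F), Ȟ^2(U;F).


nonempty intersections:
  U12={t2,t30,t33} U13={t4,t29,t33} U14={t9,t10,t29} U15={t10,t17,t21} U16={t2,t17,t37} U23={t1,t15,t32,t33} U24={t12,t14,t19} U25={t14,t15,t36} U26={t2,t12,t13} U34={t3,t23,t29,t35} U35={t8,t11,t15} U36={t3,t8,t27} U45={t10,t14,t20,t25} U46={t3,t6,t12} U56={t5,t8,t17}
  U123={t33} U126={t2} U134={t29} U145={t10} U156={t17} U235={t15} U245={t14} U246={t12} U346={t3} U356={t8}
components per intersection:
  U1: {t2,t4,t9,t10,t17,t21,t22,t29,t30,t33,t37}
  U2: {t1,t2,t7,t12,t13,t14,t15,t19,t30,t32,t33,t36}
  U3: {t1,t3,t4,t8,t11,t15,t23,t24,t27,t29,t32,t33,t34,t35}
  U4: {t3,t6,t9,t10,t12,t14,t18,t19,t20,t23,t25,t29,t35}
  U5: {t5,t8,t10,t11,t14,t15,t16,t17,t20,t21,t25,t26,t28,t36}
  U6: {t2,t3,t5,t6,t8,t12,t13,t17,t27,t31,t37}
  U12: {t2,t30,t33}
  U13: {t4,t29,t33}
  U14: {t9,t10,t29}
  U15: {t10,t17,t21}
  U16: {t2,t17,t37}
  U23: {t1,t15,t32,t33}
  U24: {t12,t14,t19}
  U25: {t14,t15,t36}
  U26: {t2,t12,t13}
  U34: {t3,t23,t29,t35}
  U35: {t8,t11,t15}
  U36: {t3,t8,t27}
  U45: {t10,t14,t20,t25}
  U46: {t3,t6,t12}
  U56: {t5,t8,t17}
  U123: {t33}
  U126: {t2}
  U134: {t29}
  U145: {t10}
  U156: {t17}
  U235: {t15}
  U245: {t14}
  U246: {t12}
  U346: {t3}
  U356: {t8}
C dims 6,15,10; δ0: rk 5, SNF 1^5; δ1: rk 10, SNF 1^9·2
Ȟ^0: (6−5)−0=1 ⇒ Z
Ȟ^1: (15−10)−5=0 ⇒ 0
Ȟ^2: (10−0)−10=0 plus torsion [2] ⇒ Z/2

Ȟ^0(U;F) ≅ Z,  Ȟ^1(U;F) ≅ 0,  Ȟ^2(U;F) ≅ Z/2


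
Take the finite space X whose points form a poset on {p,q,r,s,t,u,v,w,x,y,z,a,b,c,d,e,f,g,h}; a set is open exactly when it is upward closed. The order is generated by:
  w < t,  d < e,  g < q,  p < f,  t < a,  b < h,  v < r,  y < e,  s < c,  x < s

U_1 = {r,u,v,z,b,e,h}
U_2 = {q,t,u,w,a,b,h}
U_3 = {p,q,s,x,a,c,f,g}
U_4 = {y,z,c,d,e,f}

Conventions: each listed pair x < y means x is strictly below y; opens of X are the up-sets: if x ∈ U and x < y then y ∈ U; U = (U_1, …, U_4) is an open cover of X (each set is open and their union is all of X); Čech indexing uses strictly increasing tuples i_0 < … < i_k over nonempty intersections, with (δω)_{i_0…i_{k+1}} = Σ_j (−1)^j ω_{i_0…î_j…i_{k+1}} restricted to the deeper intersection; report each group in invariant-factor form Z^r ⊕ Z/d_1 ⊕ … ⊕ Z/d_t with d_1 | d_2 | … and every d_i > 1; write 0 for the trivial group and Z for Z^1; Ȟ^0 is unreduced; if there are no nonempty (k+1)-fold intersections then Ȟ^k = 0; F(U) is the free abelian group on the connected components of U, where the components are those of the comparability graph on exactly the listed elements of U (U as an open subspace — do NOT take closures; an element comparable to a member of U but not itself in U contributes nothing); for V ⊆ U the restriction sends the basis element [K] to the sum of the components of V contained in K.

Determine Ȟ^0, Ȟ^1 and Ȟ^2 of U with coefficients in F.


cover nerve:
  U12={u,b,h} U14={z,e} U23={q,a} U34={c,f}
components per intersection:
  U1: {r,v} {u} {z} {b,h} {e}
  U2: {q} {t,w,a} {u} {b,h}
  U3: {p,f} {q,g} {s,x,c} {a}
  U4: {y,d,e} {z} {c} {f}
  U12: {u} {b,h}
  U14: {z} {e}
  U23: {q} {a}
  U34: {c} {f}
C dims 17,8; δ0: rk 8, SNF 1^8
Ȟ^0: (17−8)−0=9 ⇒ Z^9
Ȟ^1: (8−0)−8=0 ⇒ 0
Ȟ^2: (0−0)−0=0 ⇒ 0

Ȟ^0 = Z^9, Ȟ^1 = 0, Ȟ^2 = 0


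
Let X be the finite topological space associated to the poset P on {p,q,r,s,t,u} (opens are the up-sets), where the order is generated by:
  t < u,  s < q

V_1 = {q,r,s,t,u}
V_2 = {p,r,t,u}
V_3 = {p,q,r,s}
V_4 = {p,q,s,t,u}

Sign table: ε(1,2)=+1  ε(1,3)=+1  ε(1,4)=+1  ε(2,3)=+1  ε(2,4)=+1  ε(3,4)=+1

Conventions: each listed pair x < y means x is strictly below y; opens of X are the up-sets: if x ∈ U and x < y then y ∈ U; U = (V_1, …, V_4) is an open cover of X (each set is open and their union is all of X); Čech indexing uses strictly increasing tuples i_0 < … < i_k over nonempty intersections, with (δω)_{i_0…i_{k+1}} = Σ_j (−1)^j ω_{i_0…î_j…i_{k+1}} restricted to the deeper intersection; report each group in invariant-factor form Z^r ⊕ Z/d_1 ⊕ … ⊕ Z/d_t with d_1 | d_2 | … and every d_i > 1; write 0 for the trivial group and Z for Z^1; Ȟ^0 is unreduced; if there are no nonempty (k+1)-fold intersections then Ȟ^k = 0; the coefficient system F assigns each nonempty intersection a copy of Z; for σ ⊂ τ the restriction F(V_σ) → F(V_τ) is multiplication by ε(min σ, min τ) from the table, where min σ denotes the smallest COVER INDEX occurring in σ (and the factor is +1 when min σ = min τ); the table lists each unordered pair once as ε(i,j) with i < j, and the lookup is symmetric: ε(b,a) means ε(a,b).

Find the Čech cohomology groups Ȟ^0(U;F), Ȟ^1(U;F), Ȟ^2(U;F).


cover nerve:
  V12={r,t,u} V13={q,r,s} V14={q,s,t,u} V23={p,r} V24={p,t,u} V34={p,q,s}
  V123={r} V124={t,u} V134={q,s} V234={p}
C dims 4,6,4; δ0: rk 3, SNF 1^3; δ1: rk 3, SNF 1^3
Ȟ^0: (4−3)−0=1 ⇒ Z
Ȟ^1: (6−3)−3=0 ⇒ 0
Ȟ^2: (4−0)−3=1 ⇒ Z

Ȟ^0 ≅ Z, Ȟ^1 ≅ 0 and Ȟ^2 ≅ Z


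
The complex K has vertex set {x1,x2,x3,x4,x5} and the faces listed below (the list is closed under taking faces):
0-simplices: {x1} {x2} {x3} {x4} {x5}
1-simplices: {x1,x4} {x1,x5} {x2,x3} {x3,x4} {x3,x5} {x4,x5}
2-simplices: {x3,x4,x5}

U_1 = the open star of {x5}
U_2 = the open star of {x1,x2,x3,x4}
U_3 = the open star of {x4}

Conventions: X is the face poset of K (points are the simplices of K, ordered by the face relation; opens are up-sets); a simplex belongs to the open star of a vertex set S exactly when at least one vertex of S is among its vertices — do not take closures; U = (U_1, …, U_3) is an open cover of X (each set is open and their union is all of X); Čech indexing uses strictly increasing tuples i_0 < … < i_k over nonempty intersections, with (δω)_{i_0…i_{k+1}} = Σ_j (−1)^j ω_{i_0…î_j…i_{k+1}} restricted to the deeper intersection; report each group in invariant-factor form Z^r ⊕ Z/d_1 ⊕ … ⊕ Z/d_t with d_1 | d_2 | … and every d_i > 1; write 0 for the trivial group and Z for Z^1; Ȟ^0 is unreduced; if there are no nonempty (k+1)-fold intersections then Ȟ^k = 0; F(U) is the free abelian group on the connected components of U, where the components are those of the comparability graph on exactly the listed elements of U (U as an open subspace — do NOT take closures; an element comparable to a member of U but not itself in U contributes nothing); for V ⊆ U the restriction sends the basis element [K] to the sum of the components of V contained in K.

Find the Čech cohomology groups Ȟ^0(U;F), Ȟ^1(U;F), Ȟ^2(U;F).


Ȟ^0 = Z; Ȟ^1 = Z; Ȟ^2 = 0

intersection data:
  U1={{x5},{x1,x5},{x3,x5},{x4,x5},{x3,x4,x5}} U2={{x1},{x2},{x3},{x4},{x1,x4},{x1,x5},{x2,x3},{x3,x4},{x3,x5},{x4,x5},{x3,x4,x5}} U3={{x4},{x1,x4},{x3,x4},{x4,x5},{x3,x4,x5}}
  U12={{x1,x5},{x3,x5},{x4,x5},{x3,x4,x5}} U13={{x4,x5},{x3,x4,x5}} U23={{x4},{x1,x4},{x3,x4},{x4,x5},{x3,x4,x5}}
  U123={{x4,x5},{x3,x4,x5}}
components per intersection:
  U1: {{x5},{x1,x5},{x3,x5},{x4,x5},{x3,x4,x5}}
  U2: {{x1},{x2},{x3},{x4},{x1,x4},{x1,x5},{x2,x3},{x3,x4},{x3,x5},{x4,x5},{x3,x4,x5}}
  U3: {{x4},{x1,x4},{x3,x4},{x4,x5},{x3,x4,x5}}
  U12: {{x1,x5}} {{x3,x5},{x4,x5},{x3,x4,x5}}
  U13: {{x4,x5},{x3,x4,x5}}
  U23: {{x4},{x1,x4},{x3,x4},{x4,x5},{x3,x4,x5}}
  U123: {{x4,x5},{x3,x4,x5}}
C dims 3,4,1; δ0: rk 2, SNF 1^2; δ1: rk 1, SNF 1^1
Ȟ^0 = (3 − 2) − 0 = 1, so Ȟ^0 ≅ Z
Ȟ^1 = (4 − 1) − 2 = 1, so Ȟ^1 ≅ Z
Ȟ^2 = (1 − 0) − 1 = 0, so Ȟ^2 ≅ 0


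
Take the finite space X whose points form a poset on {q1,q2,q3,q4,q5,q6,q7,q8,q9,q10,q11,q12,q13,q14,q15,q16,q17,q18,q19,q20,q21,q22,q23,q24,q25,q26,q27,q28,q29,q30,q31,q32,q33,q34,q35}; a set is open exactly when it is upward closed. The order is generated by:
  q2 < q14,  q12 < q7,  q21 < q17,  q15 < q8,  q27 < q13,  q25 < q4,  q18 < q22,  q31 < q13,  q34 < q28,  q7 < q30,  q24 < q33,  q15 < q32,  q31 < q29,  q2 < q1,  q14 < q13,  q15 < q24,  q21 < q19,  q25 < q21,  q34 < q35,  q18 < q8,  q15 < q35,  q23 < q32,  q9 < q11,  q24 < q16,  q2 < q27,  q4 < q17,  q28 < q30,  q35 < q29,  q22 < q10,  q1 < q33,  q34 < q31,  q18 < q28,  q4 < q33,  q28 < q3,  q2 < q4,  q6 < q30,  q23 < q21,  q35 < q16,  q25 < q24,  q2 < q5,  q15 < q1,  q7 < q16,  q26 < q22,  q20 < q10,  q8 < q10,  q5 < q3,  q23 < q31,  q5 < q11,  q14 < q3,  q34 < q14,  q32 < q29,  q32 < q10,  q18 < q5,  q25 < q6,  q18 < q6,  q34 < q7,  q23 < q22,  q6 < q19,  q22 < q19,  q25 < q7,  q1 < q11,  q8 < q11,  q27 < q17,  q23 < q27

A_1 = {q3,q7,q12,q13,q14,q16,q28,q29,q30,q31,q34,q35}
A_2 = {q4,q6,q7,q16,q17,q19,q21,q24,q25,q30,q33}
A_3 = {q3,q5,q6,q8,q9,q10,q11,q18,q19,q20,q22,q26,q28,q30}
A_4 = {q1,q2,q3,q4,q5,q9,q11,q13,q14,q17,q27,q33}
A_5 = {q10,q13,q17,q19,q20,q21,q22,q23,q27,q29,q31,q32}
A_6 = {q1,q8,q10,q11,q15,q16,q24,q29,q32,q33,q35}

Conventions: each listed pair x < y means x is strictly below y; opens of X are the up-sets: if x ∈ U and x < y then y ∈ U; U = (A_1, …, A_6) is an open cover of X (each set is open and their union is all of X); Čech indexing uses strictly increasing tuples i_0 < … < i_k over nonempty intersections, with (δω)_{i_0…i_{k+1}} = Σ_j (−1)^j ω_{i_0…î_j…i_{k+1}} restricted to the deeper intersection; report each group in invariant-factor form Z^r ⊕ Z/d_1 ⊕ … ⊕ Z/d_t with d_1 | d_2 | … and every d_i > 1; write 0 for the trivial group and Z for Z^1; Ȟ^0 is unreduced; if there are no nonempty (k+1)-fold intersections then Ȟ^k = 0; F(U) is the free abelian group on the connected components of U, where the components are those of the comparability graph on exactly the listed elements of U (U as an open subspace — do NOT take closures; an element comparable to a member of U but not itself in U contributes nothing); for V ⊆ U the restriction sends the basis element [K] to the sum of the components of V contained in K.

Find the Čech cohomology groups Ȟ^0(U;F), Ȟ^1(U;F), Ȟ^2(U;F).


nonempty overlaps:
  A12={q7,q16,q30} A13={q3,q28,q30} A14={q3,q13,q14} A15={q13,q29,q31} A16={q16,q29,q35} A23={q6,q19,q30} A24={q4,q17,q33} A25={q17,q19,q21} A26={q16,q24,q33} A34={q3,q5,q9,q11} A35={q10,q19,q20,q22} A36={q8,q10,q11} A45={q13,q17,q27} A46={q1,q11,q33} A56={q10,q29,q32}
  A123={q30} A126={q16} A134={q3} A145={q13} A156={q29} A235={q19} A245={q17} A246={q33} A346={q11} A356={q10}
components per intersection:
  A1: {q3,q7,q12,q13,q14,q16,q28,q29,q30,q31,q34,q35}
  A2: {q4,q6,q7,q16,q17,q19,q21,q24,q25,q30,q33}
  A3: {q3,q5,q6,q8,q9,q10,q11,q18,q19,q20,q22,q26,q28,q30}
  A4: {q1,q2,q3,q4,q5,q9,q11,q13,q14,q17,q27,q33}
  A5: {q10,q13,q17,q19,q20,q21,q22,q23,q27,q29,q31,q32}
  A6: {q1,q8,q10,q11,q15,q16,q24,q29,q32,q33,q35}
  A12: {q7,q16,q30}
  A13: {q3,q28,q30}
  A14: {q3,q13,q14}
  A15: {q13,q29,q31}
  A16: {q16,q29,q35}
  A23: {q6,q19,q30}
  A24: {q4,q17,q33}
  A25: {q17,q19,q21}
  A26: {q16,q24,q33}
  A34: {q3,q5,q9,q11}
  A35: {q10,q19,q20,q22}
  A36: {q8,q10,q11}
  A45: {q13,q17,q27}
  A46: {q1,q11,q33}
  A56: {q10,q29,q32}
  A123: {q30}
  A126: {q16}
  A134: {q3}
  A145: {q13}
  A156: {q29}
  A235: {q19}
  A245: {q17}
  A246: {q33}
  A346: {q11}
  A356: {q10}
C dims 6,15,10; δ0: rk 5, SNF 1^5; δ1: rk 10, SNF 1^9·2
degree 0: 6−5−0 = 1 → Ȟ^0 ≅ Z
degree 1: 15−10−5 = 0 → Ȟ^1 ≅ 0
degree 2: 10−0−10 = 0 plus torsion [2] → Ȟ^2 ≅ Z/2

Ȟ^0(U;F) ≅ Z; Ȟ^1(U;F) ≅ 0; Ȟ^2(U;F) ≅ Z/2


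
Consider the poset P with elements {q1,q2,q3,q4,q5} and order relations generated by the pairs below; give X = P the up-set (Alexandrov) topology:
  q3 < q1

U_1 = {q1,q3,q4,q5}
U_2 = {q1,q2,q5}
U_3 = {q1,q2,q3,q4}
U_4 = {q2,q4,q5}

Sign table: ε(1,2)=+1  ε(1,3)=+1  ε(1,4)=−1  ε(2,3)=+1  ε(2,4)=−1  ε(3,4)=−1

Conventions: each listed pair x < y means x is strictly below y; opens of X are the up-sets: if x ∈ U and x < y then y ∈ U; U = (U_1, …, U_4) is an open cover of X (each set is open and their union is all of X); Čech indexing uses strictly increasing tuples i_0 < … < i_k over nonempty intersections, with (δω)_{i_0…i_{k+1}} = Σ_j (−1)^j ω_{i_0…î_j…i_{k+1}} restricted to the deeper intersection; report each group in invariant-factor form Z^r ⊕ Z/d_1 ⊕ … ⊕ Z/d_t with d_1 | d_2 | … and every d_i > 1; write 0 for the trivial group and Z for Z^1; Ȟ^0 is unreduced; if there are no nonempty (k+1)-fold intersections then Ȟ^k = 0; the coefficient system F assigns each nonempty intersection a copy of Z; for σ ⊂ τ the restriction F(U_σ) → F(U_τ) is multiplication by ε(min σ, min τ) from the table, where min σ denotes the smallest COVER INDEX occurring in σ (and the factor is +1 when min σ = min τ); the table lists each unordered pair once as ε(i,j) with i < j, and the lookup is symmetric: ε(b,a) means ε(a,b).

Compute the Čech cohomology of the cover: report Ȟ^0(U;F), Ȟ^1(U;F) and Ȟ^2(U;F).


nonempty overlaps:
  U12={q1,q5} U13={q1,q3,q4} U14={q4,q5} U23={q1,q2} U24={q2,q5} U34={q2,q4}
  U123={q1} U124={q5} U134={q4} U234={q2}
C dims 4,6,4; δ0: rk 3, SNF 1^3; δ1: rk 3, SNF 1^3
degree 0: 4−3−0 = 1 → Ȟ^0 ≅ Z
degree 1: 6−3−3 = 0 → Ȟ^1 ≅ 0
degree 2: 4−0−3 = 1 → Ȟ^2 ≅ Z

Ȟ^0 ≅ Z, Ȟ^1 ≅ 0, Ȟ^2 ≅ Z


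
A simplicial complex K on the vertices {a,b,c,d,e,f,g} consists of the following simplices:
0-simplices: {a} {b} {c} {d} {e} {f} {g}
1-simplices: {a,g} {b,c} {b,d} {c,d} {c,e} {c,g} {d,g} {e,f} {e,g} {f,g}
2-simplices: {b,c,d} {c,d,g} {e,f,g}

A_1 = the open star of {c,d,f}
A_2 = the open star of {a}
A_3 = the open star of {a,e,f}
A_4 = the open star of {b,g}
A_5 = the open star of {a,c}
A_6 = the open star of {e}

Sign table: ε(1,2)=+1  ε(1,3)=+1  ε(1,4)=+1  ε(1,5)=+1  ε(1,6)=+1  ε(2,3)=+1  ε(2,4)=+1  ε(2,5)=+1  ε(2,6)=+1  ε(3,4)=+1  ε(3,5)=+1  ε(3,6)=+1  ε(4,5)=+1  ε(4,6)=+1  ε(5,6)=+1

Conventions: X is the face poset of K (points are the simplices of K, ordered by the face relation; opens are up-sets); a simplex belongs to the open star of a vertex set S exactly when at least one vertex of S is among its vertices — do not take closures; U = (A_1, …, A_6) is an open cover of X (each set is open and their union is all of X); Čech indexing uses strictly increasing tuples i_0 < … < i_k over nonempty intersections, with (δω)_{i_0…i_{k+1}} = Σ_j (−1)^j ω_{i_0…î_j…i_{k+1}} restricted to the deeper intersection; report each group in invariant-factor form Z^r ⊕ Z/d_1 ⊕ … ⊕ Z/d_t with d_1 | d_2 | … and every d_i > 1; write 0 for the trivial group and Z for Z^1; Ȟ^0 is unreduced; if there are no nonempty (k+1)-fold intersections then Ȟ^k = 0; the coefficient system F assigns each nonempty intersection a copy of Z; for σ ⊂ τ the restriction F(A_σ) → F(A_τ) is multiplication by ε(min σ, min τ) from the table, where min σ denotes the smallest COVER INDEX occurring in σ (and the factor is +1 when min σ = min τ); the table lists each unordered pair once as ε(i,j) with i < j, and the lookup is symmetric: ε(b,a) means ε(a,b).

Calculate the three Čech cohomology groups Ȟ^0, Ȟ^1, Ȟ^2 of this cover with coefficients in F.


Ȟ^0 = Z, Ȟ^1 = 0, Ȟ^2 = Z

intersection data:
  A1={{c},{d},{f},{b,c},{b,d},{c,d},{c,e},{c,g},{d,g},{e,f},{f,g},{b,c,d},{c,d,g},{e,f,g}} A2={{a},{a,g}} A3={{a},{e},{f},{a,g},{c,e},{e,f},{e,g},{f,g},{e,f,g}} A4={{b},{g},{a,g},{b,c},{b,d},{c,g},{d,g},{e,g},{f,g},{b,c,d},{c,d,g},{e,f,g}} A5={{a},{c},{a,g},{b,c},{c,d},{c,e},{c,g},{b,c,d},{c,d,g}} A6={{e},{c,e},{e,f},{e,g},{e,f,g}}
  A13={{f},{c,e},{e,f},{f,g},{e,f,g}} A14={{b,c},{b,d},{c,g},{d,g},{f,g},{b,c,d},{c,d,g},{e,f,g}} A15={{c},{b,c},{c,d},{c,e},{c,g},{b,c,d},{c,d,g}} A16={{c,e},{e,f},{e,f,g}} A23={{a},{a,g}} A24={{a,g}} A25={{a},{a,g}} A34={{a,g},{e,g},{f,g},{e,f,g}} A35={{a},{a,g},{c,e}} A36={{e},{c,e},{e,f},{e,g},{e,f,g}} A45={{a,g},{b,c},{c,g},{b,c,d},{c,d,g}} A46={{e,g},{e,f,g}} A56={{c,e}}
  A134={{f,g},{e,f,g}} A135={{c,e}} A136={{c,e},{e,f},{e,f,g}} A145={{b,c},{c,g},{b,c,d},{c,d,g}} A146={{e,f,g}} A156={{c,e}} A234={{a,g}} A235={{a},{a,g}} A245={{a,g}} A345={{a,g}} A346={{e,g},{e,f,g}} A356={{c,e}}
  A1346={{e,f,g}} A1356={{c,e}} A2345={{a,g}}
C dims 6,13,12,3; δ0: rk 5, SNF 1^5; δ1: rk 8, SNF 1^8; δ2: rk 3, SNF 1^3
Ȟ^0 = (6 − 5) − 0 = 1, so Ȟ^0 ≅ Z
Ȟ^1 = (13 − 8) − 5 = 0, so Ȟ^1 ≅ 0
Ȟ^2 = (12 − 3) − 8 = 1, so Ȟ^2 ≅ Z


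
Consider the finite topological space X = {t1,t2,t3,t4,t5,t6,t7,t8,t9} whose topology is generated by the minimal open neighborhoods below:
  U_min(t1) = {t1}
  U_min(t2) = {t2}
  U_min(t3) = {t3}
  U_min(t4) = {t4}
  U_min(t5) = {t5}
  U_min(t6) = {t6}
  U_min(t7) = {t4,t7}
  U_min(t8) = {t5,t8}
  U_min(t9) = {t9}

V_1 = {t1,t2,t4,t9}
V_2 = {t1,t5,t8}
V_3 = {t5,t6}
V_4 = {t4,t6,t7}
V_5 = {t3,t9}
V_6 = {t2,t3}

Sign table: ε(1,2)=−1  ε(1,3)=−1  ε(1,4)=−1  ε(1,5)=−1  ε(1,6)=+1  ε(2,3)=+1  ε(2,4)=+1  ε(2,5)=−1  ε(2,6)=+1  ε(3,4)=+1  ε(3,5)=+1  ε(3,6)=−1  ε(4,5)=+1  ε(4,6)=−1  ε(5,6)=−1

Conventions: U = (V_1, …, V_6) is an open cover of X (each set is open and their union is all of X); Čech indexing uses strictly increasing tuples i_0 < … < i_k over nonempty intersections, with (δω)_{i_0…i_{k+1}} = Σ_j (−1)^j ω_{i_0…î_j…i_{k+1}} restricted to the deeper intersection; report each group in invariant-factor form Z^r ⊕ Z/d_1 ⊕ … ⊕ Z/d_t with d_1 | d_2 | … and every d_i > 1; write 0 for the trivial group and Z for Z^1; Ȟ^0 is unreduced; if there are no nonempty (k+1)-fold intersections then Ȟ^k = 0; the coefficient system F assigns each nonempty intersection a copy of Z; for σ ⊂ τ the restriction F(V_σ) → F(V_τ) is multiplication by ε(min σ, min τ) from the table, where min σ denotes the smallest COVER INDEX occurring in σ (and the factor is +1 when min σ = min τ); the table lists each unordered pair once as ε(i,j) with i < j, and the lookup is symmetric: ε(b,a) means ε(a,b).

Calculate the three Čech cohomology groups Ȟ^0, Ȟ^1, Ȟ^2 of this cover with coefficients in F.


intersection data:
  V12={t1} V14={t4} V15={t9} V16={t2} V23={t5} V34={t6} V56={t3}
C dims 6,7; δ0: rk 5, SNF 1^5
Ȟ^0 = (6 − 5) − 0 = 1, so Ȟ^0 ≅ Z
Ȟ^1 = (7 − 0) − 5 = 2, so Ȟ^1 ≅ Z^2
Ȟ^2 = (0 − 0) − 0 = 0, so Ȟ^2 ≅ 0

Ȟ^0(U;F) ≅ Z,  Ȟ^1(U;F) ≅ Z^2,  Ȟ^2(U;F) ≅ 0


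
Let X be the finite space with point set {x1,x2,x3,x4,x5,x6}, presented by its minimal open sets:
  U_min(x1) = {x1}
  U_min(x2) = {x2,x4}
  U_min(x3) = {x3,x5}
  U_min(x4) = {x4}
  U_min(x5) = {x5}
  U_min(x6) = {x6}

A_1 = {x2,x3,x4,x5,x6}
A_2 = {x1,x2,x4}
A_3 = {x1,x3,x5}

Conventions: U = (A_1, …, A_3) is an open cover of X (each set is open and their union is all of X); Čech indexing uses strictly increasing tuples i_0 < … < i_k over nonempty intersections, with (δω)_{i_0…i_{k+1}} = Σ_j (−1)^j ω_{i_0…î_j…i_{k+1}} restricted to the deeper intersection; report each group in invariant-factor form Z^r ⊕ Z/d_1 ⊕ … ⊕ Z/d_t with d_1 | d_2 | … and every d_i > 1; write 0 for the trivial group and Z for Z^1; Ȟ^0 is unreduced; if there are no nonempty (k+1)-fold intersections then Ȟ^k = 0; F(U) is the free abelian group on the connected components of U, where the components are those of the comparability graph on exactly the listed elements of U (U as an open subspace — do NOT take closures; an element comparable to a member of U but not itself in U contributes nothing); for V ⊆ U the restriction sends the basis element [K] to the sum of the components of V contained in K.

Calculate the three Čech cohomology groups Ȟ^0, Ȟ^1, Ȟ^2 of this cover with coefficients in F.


Ȟ^0 = Z^4, Ȟ^1 = 0, Ȟ^2 = 0

nonempty intersections:
  A12={x2,x4} A13={x3,x5} A23={x1}
components per intersection:
  A1: {x2,x4} {x3,x5} {x6}
  A2: {x1} {x2,x4}
  A3: {x1} {x3,x5}
  A12: {x2,x4}
  A13: {x3,x5}
  A23: {x1}
C dims 7,3; δ0: rk 3, SNF 1^3
Ȟ^0: (7−3)−0=4 ⇒ Z^4
Ȟ^1: (3−0)−3=0 ⇒ 0
Ȟ^2: (0−0)−0=0 ⇒ 0


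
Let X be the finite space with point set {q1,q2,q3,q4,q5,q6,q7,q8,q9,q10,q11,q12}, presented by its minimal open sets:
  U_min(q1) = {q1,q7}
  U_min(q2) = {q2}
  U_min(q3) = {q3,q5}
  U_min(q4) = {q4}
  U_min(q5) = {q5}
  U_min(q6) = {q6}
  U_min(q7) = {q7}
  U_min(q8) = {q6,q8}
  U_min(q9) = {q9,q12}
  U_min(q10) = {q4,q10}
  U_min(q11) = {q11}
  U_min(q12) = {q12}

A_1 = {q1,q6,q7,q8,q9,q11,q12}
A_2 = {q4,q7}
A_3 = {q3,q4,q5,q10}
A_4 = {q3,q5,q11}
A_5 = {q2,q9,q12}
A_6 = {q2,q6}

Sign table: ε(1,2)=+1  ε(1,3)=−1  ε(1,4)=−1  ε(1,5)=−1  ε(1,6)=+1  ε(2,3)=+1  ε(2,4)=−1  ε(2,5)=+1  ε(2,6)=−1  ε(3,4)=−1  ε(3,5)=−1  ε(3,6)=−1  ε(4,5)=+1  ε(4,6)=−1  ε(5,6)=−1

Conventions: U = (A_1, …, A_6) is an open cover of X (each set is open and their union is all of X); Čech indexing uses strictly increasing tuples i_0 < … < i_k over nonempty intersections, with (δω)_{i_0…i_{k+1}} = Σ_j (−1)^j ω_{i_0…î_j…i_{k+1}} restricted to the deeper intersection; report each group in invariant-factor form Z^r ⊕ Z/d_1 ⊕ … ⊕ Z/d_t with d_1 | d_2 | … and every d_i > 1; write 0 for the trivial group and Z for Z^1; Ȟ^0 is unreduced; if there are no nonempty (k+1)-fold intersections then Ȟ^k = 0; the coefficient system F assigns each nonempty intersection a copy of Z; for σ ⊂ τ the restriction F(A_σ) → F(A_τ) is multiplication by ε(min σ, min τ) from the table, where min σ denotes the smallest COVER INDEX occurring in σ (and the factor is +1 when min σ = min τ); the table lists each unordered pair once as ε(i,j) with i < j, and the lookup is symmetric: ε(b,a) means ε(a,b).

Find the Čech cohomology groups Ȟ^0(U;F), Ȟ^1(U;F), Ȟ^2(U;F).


nerve simplices:
  A12={q7} A14={q11} A15={q9,q12} A16={q6} A23={q4} A34={q3,q5} A56={q2}
C dims 6,7; δ0: rk 5, SNF 1^5
degree 0: 6−5−0 = 1 → Ȟ^0 ≅ Z
degree 1: 7−0−5 = 2 → Ȟ^1 ≅ Z^2
degree 2: 0−0−0 = 0 → Ȟ^2 ≅ 0

Ȟ^0(U;F) ≅ Z, Ȟ^1(U;F) ≅ Z^2, Ȟ^2(U;F) ≅ 0


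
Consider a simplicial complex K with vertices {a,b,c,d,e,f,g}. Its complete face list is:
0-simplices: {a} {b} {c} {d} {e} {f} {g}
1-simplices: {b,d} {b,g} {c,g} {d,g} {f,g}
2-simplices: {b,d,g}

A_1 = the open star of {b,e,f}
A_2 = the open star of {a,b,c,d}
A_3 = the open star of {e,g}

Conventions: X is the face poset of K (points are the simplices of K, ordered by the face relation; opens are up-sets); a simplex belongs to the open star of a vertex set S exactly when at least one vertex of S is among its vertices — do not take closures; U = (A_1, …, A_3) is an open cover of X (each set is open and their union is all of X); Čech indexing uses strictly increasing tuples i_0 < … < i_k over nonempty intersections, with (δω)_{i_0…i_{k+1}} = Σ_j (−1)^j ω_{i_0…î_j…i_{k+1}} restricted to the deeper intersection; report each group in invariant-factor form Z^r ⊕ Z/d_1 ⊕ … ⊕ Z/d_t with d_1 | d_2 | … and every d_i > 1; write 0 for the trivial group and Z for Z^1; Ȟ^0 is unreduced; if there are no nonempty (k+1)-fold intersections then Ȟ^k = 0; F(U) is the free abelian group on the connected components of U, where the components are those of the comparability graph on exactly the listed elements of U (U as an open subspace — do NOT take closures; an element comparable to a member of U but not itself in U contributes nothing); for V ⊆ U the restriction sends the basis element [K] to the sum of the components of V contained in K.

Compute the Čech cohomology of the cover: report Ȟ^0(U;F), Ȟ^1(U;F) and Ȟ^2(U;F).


nerve simplices:
  A1={{b},{e},{f},{b,d},{b,g},{f,g},{b,d,g}} A2={{a},{b},{c},{d},{b,d},{b,g},{c,g},{d,g},{b,d,g}} A3={{e},{g},{b,g},{c,g},{d,g},{f,g},{b,d,g}}
  A12={{b},{b,d},{b,g},{b,d,g}} A13={{e},{b,g},{f,g},{b,d,g}} A23={{b,g},{c,g},{d,g},{b,d,g}}
  A123={{b,g},{b,d,g}}
components per intersection:
  A1: {{b},{b,d},{b,g},{b,d,g}} {{e}} {{f},{f,g}}
  A2: {{a}} {{b},{d},{b,d},{b,g},{d,g},{b,d,g}} {{c},{c,g}}
  A3: {{e}} {{g},{b,g},{c,g},{d,g},{f,g},{b,d,g}}
  A12: {{b},{b,d},{b,g},{b,d,g}}
  A13: {{e}} {{b,g},{b,d,g}} {{f,g}}
  A23: {{b,g},{d,g},{b,d,g}} {{c,g}}
  A123: {{b,g},{b,d,g}}
C dims 8,6,1; δ0: rk 5, SNF 1^5; δ1: rk 1, SNF 1^1
degree 0: 8−5−0 = 3 → Ȟ^0 ≅ Z^3
degree 1: 6−1−5 = 0 → Ȟ^1 ≅ 0
degree 2: 1−0−1 = 0 → Ȟ^2 ≅ 0

Ȟ^0(U;F) ≅ Z^3; Ȟ^1(U;F) ≅ 0; Ȟ^2(U;F) ≅ 0


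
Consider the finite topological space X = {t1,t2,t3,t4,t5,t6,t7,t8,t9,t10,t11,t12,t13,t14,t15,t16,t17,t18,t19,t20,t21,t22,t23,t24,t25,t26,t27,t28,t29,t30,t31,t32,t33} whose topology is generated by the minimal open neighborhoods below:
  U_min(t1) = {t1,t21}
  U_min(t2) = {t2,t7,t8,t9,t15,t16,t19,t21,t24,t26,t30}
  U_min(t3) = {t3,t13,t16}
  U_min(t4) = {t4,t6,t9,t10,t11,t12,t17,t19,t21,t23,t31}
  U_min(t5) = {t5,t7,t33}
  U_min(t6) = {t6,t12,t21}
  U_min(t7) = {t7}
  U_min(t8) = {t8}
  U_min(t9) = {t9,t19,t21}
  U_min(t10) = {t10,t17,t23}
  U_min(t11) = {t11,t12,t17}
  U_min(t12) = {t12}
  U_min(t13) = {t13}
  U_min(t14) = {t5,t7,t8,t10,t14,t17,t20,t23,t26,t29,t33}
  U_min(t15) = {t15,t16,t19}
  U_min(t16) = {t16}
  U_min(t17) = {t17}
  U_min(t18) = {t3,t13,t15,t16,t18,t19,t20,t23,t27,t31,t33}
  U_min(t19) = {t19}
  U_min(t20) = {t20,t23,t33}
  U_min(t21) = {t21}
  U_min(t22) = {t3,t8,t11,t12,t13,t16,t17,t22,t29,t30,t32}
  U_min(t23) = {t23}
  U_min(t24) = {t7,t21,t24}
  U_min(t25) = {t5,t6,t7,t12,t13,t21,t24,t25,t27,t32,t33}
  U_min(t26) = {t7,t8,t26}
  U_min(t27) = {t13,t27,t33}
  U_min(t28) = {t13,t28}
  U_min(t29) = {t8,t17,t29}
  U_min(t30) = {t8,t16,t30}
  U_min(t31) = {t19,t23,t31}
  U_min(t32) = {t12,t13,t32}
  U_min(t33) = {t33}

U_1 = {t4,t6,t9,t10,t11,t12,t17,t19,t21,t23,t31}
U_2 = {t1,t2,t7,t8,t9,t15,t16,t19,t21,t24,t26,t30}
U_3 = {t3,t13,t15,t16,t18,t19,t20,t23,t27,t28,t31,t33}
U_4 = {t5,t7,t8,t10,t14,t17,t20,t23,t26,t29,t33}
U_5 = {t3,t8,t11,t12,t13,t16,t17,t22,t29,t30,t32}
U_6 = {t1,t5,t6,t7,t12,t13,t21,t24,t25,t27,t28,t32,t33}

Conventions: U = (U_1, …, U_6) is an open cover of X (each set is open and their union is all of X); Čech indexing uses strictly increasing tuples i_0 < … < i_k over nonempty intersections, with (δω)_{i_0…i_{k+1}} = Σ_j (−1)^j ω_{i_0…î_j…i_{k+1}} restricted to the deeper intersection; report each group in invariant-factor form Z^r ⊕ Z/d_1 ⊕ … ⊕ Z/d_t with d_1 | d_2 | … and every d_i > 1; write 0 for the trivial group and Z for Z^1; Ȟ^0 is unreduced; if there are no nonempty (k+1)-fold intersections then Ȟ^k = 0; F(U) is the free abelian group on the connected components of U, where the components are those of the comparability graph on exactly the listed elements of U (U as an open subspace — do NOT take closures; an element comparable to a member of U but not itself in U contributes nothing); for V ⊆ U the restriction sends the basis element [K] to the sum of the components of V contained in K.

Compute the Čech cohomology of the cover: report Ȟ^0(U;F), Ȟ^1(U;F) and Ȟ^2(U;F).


Ȟ^0(U;F) ≅ Z,  Ȟ^1(U;F) ≅ 0,  Ȟ^2(U;F) ≅ Z/2

nonempty intersections:
  U12={t9,t19,t21} U13={t19,t23,t31} U14={t10,t17,t23} U15={t11,t12,t17} U16={t6,t12,t21} U23={t15,t16,t19} U24={t7,t8,t26} U25={t8,t16,t30} U26={t1,t7,t21,t24} U34={t20,t23,t33} U35={t3,t13,t16} U36={t13,t27,t28,t33} U45={t8,t17,t29} U46={t5,t7,t33} U56={t12,t13,t32}
  U123={t19} U126={t21} U134={t23} U145={t17} U156={t12} U235={t16} U245={t8} U246={t7} U346={t33} U356={t13}
components per intersection:
  U1: {t4,t6,t9,t10,t11,t12,t17,t19,t21,t23,t31}
  U2: {t1,t2,t7,t8,t9,t15,t16,t19,t21,t24,t26,t30}
  U3: {t3,t13,t15,t16,t18,t19,t20,t23,t27,t28,t31,t33}
  U4: {t5,t7,t8,t10,t14,t17,t20,t23,t26,t29,t33}
  U5: {t3,t8,t11,t12,t13,t16,t17,t22,t29,t30,t32}
  U6: {t1,t5,t6,t7,t12,t13,t21,t24,t25,t27,t28,t32,t33}
  U12: {t9,t19,t21}
  U13: {t19,t23,t31}
  U14: {t10,t17,t23}
  U15: {t11,t12,t17}
  U16: {t6,t12,t21}
  U23: {t15,t16,t19}
  U24: {t7,t8,t26}
  U25: {t8,t16,t30}
  U26: {t1,t7,t21,t24}
  U34: {t20,t23,t33}
  U35: {t3,t13,t16}
  U36: {t13,t27,t28,t33}
  U45: {t8,t17,t29}
  U46: {t5,t7,t33}
  U56: {t12,t13,t32}
  U123: {t19}
  U126: {t21}
  U134: {t23}
  U145: {t17}
  U156: {t12}
  U235: {t16}
  U245: {t8}
  U246: {t7}
  U346: {t33}
  U356: {t13}
C dims 6,15,10; δ0: rk 5, SNF 1^5; δ1: rk 10, SNF 1^9·2
Ȟ^0: (6−5)−0=1 ⇒ Z
Ȟ^1: (15−10)−5=0 ⇒ 0
Ȟ^2: (10−0)−10=0 plus torsion [2] ⇒ Z/2
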